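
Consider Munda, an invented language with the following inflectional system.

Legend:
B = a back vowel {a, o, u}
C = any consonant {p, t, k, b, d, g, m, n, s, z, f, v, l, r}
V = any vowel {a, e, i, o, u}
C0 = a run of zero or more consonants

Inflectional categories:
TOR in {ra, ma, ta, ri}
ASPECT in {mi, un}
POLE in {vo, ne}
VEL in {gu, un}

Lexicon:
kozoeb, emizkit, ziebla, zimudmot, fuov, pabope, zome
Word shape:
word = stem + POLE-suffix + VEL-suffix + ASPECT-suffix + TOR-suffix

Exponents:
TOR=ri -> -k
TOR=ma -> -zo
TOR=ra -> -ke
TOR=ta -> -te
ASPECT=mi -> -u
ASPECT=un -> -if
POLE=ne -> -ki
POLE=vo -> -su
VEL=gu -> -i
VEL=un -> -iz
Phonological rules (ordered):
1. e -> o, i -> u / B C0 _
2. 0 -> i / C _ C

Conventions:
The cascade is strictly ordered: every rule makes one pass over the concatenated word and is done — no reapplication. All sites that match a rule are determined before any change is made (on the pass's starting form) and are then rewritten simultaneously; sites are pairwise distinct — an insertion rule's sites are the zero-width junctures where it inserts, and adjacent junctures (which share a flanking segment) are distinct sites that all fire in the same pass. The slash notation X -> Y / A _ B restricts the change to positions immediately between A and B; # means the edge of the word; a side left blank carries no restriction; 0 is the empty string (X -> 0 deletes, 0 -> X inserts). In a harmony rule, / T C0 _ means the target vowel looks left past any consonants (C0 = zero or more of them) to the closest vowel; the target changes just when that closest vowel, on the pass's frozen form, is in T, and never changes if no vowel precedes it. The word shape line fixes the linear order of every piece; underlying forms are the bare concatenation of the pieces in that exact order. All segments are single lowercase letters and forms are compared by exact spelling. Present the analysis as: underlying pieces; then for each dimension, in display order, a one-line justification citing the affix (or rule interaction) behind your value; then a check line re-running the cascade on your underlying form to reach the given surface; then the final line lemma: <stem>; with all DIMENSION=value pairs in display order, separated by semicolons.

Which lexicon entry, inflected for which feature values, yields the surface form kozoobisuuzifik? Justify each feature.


underlying: kozoeb-su-iz-if-k
TOR=ri - signalled by the affix -k
ASPECT=un - signalled by the affix -if
POLE=vo - signalled by the affix -su
VEL=un - signalled by the affix -iz
check: kozoebsuizifk -> kozoobsuuzifk -> kozoobisuuzifik
lemma: kozoeb; TOR=ri; ASPECT=un; POLE=vo; VEL=un


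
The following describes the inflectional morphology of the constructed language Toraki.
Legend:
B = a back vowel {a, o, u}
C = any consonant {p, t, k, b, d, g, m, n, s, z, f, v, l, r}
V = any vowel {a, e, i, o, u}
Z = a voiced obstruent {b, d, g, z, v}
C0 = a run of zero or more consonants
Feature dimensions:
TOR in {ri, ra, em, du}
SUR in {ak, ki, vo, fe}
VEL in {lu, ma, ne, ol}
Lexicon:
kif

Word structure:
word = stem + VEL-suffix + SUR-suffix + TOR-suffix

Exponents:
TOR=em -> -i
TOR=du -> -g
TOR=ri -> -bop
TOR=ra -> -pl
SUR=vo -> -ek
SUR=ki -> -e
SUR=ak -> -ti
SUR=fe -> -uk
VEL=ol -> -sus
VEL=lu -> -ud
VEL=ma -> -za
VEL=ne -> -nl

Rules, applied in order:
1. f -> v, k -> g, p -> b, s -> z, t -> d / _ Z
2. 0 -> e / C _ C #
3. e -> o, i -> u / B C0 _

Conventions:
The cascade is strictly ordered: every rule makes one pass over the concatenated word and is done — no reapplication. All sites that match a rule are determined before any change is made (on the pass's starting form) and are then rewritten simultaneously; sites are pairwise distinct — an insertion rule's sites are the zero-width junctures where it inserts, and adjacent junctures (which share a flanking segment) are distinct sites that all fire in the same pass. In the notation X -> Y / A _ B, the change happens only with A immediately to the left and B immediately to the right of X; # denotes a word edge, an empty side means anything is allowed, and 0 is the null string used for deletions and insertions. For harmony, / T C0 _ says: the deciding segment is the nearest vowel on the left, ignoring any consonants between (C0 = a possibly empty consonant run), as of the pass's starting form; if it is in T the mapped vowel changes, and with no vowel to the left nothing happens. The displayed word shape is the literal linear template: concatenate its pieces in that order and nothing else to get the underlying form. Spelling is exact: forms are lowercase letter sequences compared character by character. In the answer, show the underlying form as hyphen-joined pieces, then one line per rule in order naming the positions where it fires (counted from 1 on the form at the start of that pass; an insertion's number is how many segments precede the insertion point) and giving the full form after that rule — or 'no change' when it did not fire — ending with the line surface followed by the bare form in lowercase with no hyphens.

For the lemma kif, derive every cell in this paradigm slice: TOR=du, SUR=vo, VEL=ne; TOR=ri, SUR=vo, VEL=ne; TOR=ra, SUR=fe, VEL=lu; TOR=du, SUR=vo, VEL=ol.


cell TOR=du, SUR=vo, VEL=ne:
underlying: kif-nl-ek-g
1. f -> v, k -> g, p -> b, s -> z, t -> d / _ Z: fires at position(s) 7: kifnlegg
2. 0 -> e / C _ C #: inserts after position(s) 7: kifnlegeg
3. e -> o, i -> u / B C0 _: no change
surface: kifnlegeg

cell TOR=ri, SUR=vo, VEL=ne:
underlying: kif-nl-ek-bop
1. f -> v, k -> g, p -> b, s -> z, t -> d / _ Z: fires at position(s) 7: kifnlegbop
2. 0 -> e / C _ C #: no change
3. e -> o, i -> u / B C0 _: no change
surface: kifnlegbop

cell TOR=ra, SUR=fe, VEL=lu:
underlying: kif-ud-uk-pl
1. f -> v, k -> g, p -> b, s -> z, t -> d / _ Z: no change
2. 0 -> e / C _ C #: inserts after position(s) 8: kifudukpel
3. e -> o, i -> u / B C0 _: fires at position(s) 9: kifudukpol
surface: kifudukpol

cell TOR=du, SUR=vo, VEL=ol:
underlying: kif-sus-ek-g
1. f -> v, k -> g, p -> b, s -> z, t -> d / _ Z: fires at position(s) 8: kifsusegg
2. 0 -> e / C _ C #: inserts after position(s) 8: kifsusegeg
3. e -> o, i -> u / B C0 _: fires at position(s) 7: kifsusogeg
surface: kifsusogeg


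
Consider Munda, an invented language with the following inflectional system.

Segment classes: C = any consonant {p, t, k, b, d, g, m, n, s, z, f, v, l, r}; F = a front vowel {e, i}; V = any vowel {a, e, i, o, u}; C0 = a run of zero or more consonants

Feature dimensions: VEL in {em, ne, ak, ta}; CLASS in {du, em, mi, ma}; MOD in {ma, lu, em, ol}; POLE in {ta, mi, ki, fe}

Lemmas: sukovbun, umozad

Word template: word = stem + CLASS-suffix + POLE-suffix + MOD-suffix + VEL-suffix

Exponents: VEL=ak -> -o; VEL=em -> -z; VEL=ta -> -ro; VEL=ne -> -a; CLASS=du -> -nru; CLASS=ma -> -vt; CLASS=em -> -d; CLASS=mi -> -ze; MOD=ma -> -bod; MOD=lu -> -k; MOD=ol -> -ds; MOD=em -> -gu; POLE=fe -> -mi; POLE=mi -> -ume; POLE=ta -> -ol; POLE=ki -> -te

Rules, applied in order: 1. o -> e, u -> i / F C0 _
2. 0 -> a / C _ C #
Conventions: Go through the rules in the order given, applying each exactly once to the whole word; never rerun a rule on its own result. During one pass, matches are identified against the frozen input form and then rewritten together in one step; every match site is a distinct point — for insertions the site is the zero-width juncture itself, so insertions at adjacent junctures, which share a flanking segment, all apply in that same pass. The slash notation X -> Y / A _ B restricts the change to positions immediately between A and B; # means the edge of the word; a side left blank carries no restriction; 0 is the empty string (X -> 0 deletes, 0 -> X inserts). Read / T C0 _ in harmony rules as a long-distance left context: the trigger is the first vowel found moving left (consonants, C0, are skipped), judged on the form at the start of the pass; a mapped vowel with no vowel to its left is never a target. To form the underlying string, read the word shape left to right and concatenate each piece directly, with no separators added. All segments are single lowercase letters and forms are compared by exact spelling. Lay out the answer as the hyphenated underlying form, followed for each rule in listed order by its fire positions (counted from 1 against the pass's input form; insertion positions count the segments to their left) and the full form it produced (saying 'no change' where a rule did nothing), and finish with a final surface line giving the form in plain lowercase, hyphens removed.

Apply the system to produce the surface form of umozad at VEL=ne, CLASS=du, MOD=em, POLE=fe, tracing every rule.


underlying: umozad-nru-mi-gu-a
1. o -> e, u -> i / F C0 _: fires at position(s) 13: umozadnrumigia
2. 0 -> a / C _ C #: no change
surface: umozadnrumigia


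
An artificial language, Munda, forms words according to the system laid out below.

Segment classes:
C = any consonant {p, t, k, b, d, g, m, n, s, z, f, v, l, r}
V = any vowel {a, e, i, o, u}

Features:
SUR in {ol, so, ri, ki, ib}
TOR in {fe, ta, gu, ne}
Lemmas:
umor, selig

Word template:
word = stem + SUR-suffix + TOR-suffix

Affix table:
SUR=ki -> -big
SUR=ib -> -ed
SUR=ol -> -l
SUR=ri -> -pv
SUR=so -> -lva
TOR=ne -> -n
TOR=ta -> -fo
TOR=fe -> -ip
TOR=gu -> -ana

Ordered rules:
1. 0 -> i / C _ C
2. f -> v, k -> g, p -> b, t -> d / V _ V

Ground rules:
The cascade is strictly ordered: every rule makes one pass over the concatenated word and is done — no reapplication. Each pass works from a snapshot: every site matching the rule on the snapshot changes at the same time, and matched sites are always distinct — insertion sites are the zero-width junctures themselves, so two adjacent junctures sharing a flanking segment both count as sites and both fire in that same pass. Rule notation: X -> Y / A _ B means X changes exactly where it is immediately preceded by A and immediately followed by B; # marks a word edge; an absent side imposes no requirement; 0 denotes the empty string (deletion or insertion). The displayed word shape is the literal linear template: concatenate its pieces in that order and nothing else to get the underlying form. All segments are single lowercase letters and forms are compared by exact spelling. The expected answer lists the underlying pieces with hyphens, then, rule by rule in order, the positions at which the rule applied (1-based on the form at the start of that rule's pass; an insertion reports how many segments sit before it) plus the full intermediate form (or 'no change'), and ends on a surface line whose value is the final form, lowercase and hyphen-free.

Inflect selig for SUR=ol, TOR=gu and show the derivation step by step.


underlying: selig-l-ana
1. 0 -> i / C _ C: inserts after position(s) 5: seligilana
2. f -> v, k -> g, p -> b, t -> d / V _ V: no change
surface: seligilana


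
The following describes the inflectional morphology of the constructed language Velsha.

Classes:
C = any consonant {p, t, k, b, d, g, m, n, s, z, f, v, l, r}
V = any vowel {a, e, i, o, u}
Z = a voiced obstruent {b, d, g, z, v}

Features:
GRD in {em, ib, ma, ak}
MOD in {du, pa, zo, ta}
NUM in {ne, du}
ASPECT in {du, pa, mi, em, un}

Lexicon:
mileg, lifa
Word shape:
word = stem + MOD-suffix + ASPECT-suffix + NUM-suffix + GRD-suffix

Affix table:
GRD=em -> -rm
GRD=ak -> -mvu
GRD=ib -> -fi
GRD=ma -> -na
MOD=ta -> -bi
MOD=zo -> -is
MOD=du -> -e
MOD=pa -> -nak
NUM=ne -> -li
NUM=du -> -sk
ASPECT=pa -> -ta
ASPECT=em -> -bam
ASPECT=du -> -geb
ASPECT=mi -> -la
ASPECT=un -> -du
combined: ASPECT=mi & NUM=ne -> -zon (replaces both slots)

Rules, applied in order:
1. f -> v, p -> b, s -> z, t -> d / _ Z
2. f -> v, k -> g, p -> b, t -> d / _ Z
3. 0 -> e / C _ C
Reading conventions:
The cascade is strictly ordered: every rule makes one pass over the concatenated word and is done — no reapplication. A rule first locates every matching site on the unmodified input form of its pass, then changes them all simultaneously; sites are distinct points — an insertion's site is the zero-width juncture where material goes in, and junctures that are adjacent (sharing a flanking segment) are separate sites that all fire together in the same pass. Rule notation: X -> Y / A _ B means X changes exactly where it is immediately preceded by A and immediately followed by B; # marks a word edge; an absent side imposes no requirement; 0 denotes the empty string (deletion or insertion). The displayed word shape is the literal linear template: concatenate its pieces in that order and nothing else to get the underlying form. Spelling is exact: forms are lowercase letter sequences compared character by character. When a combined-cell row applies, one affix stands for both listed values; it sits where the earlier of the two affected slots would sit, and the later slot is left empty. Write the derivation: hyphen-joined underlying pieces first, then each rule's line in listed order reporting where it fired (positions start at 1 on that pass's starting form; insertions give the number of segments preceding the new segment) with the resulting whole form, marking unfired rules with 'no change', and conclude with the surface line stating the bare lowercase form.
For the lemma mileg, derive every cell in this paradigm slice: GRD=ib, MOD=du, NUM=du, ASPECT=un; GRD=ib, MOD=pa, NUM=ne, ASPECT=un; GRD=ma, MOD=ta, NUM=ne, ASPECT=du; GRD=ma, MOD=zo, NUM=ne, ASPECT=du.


cell GRD=ib, MOD=du, NUM=du, ASPECT=un:
underlying: mileg-e-du-sk-fi
1. f -> v, p -> b, s -> z, t -> d / _ Z: no change
2. f -> v, k -> g, p -> b, t -> d / _ Z: no change
3. 0 -> e / C _ C: inserts after position(s) 9, 10: milegedusekefi
surface: milegedusekefi

cell GRD=ib, MOD=pa, NUM=ne, ASPECT=un:
underlying: mileg-nak-du-li-fi
1. f -> v, p -> b, s -> z, t -> d / _ Z: no change
2. f -> v, k -> g, p -> b, t -> d / _ Z: fires at position(s) 8: milegnagdulifi
3. 0 -> e / C _ C: inserts after position(s) 5, 8: milegenagedulifi
surface: milegenagedulifi

cell GRD=ma, MOD=ta, NUM=ne, ASPECT=du:
underlying: mileg-bi-geb-li-na
1. f -> v, p -> b, s -> z, t -> d / _ Z: no change
2. f -> v, k -> g, p -> b, t -> d / _ Z: no change
3. 0 -> e / C _ C: inserts after position(s) 5, 10: milegebigebelina
surface: milegebigebelina

cell GRD=ma, MOD=zo, NUM=ne, ASPECT=du:
underlying: mileg-is-geb-li-na
1. f -> v, p -> b, s -> z, t -> d / _ Z: fires at position(s) 7: milegizgeblina
2. f -> v, k -> g, p -> b, t -> d / _ Z: no change
3. 0 -> e / C _ C: inserts after position(s) 7, 10: milegizegebelina
surface: milegizegebelina


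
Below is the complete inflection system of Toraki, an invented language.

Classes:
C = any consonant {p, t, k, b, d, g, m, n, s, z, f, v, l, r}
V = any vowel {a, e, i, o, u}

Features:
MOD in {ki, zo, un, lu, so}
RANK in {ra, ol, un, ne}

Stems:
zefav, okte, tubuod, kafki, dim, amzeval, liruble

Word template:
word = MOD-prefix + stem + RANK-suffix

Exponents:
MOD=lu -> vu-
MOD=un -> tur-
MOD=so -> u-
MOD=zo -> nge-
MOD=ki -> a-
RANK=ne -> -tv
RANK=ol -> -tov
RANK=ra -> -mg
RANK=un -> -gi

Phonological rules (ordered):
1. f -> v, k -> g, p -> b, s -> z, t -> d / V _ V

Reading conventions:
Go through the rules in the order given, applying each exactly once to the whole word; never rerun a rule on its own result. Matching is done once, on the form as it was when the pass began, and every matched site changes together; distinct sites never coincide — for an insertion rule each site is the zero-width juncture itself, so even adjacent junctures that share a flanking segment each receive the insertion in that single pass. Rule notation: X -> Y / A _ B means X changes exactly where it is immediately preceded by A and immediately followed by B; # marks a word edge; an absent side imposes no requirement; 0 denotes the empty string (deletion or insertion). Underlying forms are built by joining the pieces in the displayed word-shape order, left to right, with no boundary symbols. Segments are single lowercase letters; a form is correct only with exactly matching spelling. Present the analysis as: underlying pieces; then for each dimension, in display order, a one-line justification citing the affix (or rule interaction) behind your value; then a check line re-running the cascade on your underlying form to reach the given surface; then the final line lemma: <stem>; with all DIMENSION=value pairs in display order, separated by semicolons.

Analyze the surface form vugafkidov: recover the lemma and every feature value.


underlying: vu-kafki-tov
MOD=lu - signalled by the affix vu-
RANK=ol - signalled by the affix -tov
check: vukafkitov -> vugafkidov
lemma: kafki; MOD=lu; RANK=ol


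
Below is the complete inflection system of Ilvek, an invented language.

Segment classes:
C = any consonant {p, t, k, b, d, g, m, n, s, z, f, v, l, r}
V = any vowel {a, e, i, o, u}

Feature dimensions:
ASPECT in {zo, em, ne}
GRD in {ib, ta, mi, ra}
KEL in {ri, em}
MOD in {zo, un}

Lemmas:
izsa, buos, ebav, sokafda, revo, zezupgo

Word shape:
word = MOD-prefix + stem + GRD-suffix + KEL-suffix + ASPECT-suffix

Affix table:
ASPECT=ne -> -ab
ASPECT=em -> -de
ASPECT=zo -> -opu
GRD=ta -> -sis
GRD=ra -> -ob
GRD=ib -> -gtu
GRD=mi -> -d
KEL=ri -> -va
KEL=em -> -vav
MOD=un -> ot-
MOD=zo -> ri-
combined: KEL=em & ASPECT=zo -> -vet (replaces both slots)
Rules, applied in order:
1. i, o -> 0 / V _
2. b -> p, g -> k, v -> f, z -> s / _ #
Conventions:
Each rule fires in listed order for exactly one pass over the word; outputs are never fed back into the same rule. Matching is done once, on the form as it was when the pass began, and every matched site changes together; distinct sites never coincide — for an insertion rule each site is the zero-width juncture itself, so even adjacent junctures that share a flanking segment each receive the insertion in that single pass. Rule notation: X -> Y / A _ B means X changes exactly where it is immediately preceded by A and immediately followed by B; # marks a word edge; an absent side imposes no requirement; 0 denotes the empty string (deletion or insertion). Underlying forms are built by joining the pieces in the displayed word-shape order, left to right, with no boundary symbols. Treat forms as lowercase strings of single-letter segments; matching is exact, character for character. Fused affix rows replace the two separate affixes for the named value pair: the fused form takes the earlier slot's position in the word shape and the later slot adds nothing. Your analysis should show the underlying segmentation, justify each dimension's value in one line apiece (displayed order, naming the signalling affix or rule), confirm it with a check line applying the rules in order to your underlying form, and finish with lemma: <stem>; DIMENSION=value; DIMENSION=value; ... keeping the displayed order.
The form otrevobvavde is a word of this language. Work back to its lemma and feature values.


underlying: ot-revo-ob-vav-de
ASPECT=em - signalled by the affix -de
GRD=ra - signalled by the affix -ob
KEL=em - signalled by the affix -vav
MOD=un - signalled by the affix ot-
check: otrevoobvavde -> otrevobvavde -> otrevobvavde
lemma: revo; ASPECT=em; GRD=ra; KEL=em; MOD=un


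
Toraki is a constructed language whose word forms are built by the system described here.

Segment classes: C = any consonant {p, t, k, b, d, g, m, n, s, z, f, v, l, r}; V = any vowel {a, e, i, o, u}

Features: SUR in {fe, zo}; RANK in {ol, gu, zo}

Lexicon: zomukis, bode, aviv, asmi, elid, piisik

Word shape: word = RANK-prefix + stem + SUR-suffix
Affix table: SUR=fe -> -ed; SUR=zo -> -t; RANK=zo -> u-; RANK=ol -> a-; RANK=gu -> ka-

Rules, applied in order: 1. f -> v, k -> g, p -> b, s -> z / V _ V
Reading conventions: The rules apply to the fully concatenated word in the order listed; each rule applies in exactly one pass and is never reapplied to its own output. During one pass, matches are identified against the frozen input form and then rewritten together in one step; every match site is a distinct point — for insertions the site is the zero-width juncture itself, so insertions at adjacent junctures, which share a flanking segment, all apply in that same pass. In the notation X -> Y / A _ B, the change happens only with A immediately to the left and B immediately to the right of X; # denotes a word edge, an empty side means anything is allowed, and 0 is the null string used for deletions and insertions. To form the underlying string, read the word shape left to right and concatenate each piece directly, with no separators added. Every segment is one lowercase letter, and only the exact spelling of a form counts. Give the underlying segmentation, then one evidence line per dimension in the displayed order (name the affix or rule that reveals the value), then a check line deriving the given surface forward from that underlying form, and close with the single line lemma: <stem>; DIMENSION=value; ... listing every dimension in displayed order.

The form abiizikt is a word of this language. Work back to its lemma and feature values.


underlying: a-piisik-t
SUR=zo - signalled by the affix -t
RANK=ol - signalled by the affix a-
check: apiisikt -> abiizikt
lemma: piisik; SUR=zo; RANK=ol


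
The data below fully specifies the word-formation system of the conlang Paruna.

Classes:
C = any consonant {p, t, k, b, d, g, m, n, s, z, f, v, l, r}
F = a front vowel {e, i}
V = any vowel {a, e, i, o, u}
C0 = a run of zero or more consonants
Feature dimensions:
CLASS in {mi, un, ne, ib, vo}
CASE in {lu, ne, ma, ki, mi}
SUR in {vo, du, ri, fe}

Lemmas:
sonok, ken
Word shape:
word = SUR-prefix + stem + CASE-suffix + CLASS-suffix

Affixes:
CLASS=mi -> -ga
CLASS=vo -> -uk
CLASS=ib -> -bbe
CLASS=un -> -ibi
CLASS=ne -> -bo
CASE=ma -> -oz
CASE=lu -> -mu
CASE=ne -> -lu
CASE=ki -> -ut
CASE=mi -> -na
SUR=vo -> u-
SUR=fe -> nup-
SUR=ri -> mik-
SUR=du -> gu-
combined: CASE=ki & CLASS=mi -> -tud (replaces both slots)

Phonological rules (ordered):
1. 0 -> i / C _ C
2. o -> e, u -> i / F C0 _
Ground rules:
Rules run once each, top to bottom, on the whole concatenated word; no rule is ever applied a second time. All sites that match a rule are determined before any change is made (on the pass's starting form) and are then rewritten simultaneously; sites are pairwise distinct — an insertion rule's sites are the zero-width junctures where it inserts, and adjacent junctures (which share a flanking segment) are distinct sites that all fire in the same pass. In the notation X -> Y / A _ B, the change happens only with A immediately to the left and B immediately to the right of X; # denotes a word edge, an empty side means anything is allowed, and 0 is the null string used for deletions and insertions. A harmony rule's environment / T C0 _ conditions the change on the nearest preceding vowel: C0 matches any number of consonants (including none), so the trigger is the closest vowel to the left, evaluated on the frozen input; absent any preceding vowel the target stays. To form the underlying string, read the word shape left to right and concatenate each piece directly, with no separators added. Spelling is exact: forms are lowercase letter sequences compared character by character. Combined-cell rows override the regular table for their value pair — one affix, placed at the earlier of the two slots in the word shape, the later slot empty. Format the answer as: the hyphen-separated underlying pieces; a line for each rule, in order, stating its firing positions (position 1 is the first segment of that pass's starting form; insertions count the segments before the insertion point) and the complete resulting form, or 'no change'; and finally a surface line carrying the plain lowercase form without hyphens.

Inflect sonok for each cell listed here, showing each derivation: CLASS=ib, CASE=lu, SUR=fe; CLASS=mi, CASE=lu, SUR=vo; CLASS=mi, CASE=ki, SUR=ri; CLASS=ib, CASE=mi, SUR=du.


cell CLASS=ib, CASE=lu, SUR=fe:
underlying: nup-sonok-mu-bbe
1. 0 -> i / C _ C: inserts after position(s) 3, 8, 11: nupisonokimubibe
2. o -> e, u -> i / F C0 _: fires at position(s) 6, 12: nupisenokimibibe
surface: nupisenokimibibe

cell CLASS=mi, CASE=lu, SUR=vo:
underlying: u-sonok-mu-ga
1. 0 -> i / C _ C: inserts after position(s) 6: usonokimuga
2. o -> e, u -> i / F C0 _: fires at position(s) 9: usonokimiga
surface: usonokimiga

cell CLASS=mi, CASE=ki, SUR=ri:
underlying: mik-sonok-tud
1. 0 -> i / C _ C: inserts after position(s) 3, 8: mikisonokitud
2. o -> e, u -> i / F C0 _: fires at position(s) 6, 12: mikisenokitid
surface: mikisenokitid

cell CLASS=ib, CASE=mi, SUR=du:
underlying: gu-sonok-na-bbe
1. 0 -> i / C _ C: inserts after position(s) 7, 10: gusonokinabibe
2. o -> e, u -> i / F C0 _: no change
surface: gusonokinabibe


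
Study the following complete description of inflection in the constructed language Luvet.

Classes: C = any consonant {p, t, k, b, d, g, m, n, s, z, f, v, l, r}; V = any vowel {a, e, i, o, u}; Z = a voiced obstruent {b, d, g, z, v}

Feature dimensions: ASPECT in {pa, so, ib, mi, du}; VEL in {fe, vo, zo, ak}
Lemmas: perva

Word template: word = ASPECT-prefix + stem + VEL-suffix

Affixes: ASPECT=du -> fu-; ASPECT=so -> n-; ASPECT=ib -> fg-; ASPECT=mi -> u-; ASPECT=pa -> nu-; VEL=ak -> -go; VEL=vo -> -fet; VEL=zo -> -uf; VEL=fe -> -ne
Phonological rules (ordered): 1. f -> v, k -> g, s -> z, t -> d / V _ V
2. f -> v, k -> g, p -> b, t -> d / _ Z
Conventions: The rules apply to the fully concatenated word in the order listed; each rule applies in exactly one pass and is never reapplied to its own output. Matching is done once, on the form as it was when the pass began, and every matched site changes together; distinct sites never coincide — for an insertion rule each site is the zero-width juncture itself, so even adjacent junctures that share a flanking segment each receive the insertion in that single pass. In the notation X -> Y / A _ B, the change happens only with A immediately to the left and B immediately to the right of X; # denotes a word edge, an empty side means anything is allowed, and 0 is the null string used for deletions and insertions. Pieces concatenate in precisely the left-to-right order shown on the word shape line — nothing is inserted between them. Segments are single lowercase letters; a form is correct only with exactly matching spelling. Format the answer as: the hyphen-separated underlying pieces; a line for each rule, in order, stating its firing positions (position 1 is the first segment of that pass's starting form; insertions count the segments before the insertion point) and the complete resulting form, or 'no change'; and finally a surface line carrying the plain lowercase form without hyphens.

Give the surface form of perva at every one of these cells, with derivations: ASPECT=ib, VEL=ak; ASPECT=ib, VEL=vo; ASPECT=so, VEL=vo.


cell ASPECT=ib, VEL=ak:
underlying: fg-perva-go
1. f -> v, k -> g, s -> z, t -> d / V _ V: no change
2. f -> v, k -> g, p -> b, t -> d / _ Z: fires at position(s) 1: vgpervago
surface: vgpervago

cell ASPECT=ib, VEL=vo:
underlying: fg-perva-fet
1. f -> v, k -> g, s -> z, t -> d / V _ V: fires at position(s) 8: fgpervavet
2. f -> v, k -> g, p -> b, t -> d / _ Z: fires at position(s) 1: vgpervavet
surface: vgpervavet

cell ASPECT=so, VEL=vo:
underlying: n-perva-fet
1. f -> v, k -> g, s -> z, t -> d / V _ V: fires at position(s) 7: npervavet
2. f -> v, k -> g, p -> b, t -> d / _ Z: no change
surface: npervavet


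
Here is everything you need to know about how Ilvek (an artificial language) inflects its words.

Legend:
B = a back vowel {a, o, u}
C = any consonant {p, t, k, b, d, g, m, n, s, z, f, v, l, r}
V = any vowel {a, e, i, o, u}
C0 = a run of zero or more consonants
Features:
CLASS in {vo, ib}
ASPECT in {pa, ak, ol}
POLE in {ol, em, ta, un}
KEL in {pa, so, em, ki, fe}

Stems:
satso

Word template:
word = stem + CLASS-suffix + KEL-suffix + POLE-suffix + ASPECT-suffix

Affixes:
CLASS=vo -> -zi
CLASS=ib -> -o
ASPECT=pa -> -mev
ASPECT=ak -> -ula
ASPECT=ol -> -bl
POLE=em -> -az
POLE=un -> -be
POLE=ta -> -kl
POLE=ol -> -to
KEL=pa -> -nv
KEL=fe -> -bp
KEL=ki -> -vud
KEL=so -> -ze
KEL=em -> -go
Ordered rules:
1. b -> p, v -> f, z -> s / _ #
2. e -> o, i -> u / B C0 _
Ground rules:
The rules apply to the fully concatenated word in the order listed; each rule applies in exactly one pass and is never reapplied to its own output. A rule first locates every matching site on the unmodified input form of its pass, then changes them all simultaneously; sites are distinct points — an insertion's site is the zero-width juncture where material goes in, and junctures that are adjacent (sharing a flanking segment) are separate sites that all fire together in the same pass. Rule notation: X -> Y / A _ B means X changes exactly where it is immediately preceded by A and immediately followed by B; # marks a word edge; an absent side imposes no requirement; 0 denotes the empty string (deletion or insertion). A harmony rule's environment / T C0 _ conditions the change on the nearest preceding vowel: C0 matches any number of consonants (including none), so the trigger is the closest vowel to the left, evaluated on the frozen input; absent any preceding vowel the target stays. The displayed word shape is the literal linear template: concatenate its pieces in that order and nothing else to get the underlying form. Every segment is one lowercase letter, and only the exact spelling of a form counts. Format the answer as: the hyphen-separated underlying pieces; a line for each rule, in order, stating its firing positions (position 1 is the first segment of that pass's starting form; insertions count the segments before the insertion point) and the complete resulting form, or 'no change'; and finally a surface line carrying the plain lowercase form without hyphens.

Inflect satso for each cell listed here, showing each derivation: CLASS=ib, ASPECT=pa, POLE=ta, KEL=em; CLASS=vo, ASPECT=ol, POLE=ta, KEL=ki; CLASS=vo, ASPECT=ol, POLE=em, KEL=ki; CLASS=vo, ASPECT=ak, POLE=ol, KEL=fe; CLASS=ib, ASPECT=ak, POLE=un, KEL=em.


cell CLASS=ib, ASPECT=pa, POLE=ta, KEL=em:
underlying: satso-o-go-kl-mev
1. b -> p, v -> f, z -> s / _ #: fires at position(s) 13: satsoogoklmef
2. e -> o, i -> u / B C0 _: fires at position(s) 12: satsoogoklmof
surface: satsoogoklmof

cell CLASS=vo, ASPECT=ol, POLE=ta, KEL=ki:
underlying: satso-zi-vud-kl-bl
1. b -> p, v -> f, z -> s / _ #: no change
2. e -> o, i -> u / B C0 _: fires at position(s) 7: satsozuvudklbl
surface: satsozuvudklbl

cell CLASS=vo, ASPECT=ol, POLE=em, KEL=ki:
underlying: satso-zi-vud-az-bl
1. b -> p, v -> f, z -> s / _ #: no change
2. e -> o, i -> u / B C0 _: fires at position(s) 7: satsozuvudazbl
surface: satsozuvudazbl

cell CLASS=vo, ASPECT=ak, POLE=ol, KEL=fe:
underlying: satso-zi-bp-to-ula
1. b -> p, v -> f, z -> s / _ #: no change
2. e -> o, i -> u / B C0 _: fires at position(s) 7: satsozubptoula
surface: satsozubptoula

cell CLASS=ib, ASPECT=ak, POLE=un, KEL=em:
underlying: satso-o-go-be-ula
1. b -> p, v -> f, z -> s / _ #: no change
2. e -> o, i -> u / B C0 _: fires at position(s) 10: satsoogoboula
surface: satsoogoboula


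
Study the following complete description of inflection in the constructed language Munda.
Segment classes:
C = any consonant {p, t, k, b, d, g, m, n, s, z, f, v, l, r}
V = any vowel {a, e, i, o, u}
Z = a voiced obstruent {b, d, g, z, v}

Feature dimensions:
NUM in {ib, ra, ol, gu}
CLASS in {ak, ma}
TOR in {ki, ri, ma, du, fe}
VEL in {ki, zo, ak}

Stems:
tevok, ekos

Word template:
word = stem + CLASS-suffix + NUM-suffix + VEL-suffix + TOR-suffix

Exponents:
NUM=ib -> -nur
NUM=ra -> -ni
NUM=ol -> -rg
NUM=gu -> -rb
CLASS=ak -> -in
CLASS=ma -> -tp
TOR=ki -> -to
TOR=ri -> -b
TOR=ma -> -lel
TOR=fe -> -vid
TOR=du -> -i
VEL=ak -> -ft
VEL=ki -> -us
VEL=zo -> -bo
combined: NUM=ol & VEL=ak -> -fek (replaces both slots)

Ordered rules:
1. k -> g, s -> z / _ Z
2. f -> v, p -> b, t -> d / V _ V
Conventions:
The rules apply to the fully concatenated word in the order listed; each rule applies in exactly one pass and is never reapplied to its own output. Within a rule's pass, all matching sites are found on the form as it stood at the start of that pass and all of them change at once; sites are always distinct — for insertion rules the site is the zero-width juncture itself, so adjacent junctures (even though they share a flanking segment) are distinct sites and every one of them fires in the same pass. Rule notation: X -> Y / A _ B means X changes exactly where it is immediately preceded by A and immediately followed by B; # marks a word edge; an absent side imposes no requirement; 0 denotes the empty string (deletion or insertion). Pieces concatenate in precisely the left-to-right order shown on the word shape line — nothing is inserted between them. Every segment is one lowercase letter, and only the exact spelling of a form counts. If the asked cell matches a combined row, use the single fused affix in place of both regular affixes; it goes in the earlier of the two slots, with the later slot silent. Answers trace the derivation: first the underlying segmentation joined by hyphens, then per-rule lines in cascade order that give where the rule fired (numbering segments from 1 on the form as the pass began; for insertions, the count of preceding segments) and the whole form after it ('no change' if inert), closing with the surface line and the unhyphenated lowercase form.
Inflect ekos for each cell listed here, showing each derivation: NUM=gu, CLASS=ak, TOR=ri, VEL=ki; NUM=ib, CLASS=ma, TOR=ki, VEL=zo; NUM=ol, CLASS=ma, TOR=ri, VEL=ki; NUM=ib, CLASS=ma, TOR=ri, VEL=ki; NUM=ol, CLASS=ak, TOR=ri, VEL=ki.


cell NUM=gu, CLASS=ak, TOR=ri, VEL=ki:
underlying: ekos-in-rb-us-b
1. k -> g, s -> z / _ Z: fires at position(s) 10: ekosinrbuzb
2. f -> v, p -> b, t -> d / V _ V: no change
surface: ekosinrbuzb

cell NUM=ib, CLASS=ma, TOR=ki, VEL=zo:
underlying: ekos-tp-nur-bo-to
1. k -> g, s -> z / _ Z: no change
2. f -> v, p -> b, t -> d / V _ V: fires at position(s) 12: ekostpnurbodo
surface: ekostpnurbodo

cell NUM=ol, CLASS=ma, TOR=ri, VEL=ki:
underlying: ekos-tp-rg-us-b
1. k -> g, s -> z / _ Z: fires at position(s) 10: ekostprguzb
2. f -> v, p -> b, t -> d / V _ V: no change
surface: ekostprguzb

cell NUM=ib, CLASS=ma, TOR=ri, VEL=ki:
underlying: ekos-tp-nur-us-b
1. k -> g, s -> z / _ Z: fires at position(s) 11: ekostpnuruzb
2. f -> v, p -> b, t -> d / V _ V: no change
surface: ekostpnuruzb

cell NUM=ol, CLASS=ak, TOR=ri, VEL=ki:
underlying: ekos-in-rg-us-b
1. k -> g, s -> z / _ Z: fires at position(s) 10: ekosinrguzb
2. f -> v, p -> b, t -> d / V _ V: no change
surface: ekosinrguzb


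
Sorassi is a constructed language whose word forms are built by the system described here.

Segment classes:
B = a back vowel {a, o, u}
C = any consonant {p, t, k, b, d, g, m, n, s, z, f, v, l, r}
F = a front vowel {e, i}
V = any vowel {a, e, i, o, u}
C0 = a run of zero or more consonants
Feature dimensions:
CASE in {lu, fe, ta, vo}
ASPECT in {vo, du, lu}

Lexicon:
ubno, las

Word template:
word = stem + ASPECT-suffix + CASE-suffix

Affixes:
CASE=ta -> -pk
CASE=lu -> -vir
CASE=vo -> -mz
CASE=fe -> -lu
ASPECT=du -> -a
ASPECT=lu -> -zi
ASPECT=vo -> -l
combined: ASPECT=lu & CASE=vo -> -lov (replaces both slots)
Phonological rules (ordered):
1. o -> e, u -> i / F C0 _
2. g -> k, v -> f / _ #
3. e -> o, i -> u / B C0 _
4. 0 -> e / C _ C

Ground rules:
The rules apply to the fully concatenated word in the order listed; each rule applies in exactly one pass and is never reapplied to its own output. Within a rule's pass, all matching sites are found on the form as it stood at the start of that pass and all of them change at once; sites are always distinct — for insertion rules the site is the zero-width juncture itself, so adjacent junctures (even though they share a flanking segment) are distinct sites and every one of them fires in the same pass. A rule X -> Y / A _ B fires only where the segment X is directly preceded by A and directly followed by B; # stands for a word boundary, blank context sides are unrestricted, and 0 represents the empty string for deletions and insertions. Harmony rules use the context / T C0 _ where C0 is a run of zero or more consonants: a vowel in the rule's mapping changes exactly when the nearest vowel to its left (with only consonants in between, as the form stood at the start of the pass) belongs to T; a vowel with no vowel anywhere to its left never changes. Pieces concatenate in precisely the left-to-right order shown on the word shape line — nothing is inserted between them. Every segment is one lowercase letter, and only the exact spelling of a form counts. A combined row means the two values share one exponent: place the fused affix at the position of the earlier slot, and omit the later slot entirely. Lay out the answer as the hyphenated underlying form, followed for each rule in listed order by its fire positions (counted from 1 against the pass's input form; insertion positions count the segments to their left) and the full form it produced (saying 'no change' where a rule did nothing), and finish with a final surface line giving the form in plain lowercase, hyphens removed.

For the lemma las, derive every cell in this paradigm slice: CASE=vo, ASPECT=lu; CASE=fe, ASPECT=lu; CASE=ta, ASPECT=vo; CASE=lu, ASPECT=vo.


cell CASE=vo, ASPECT=lu:
underlying: las-lov
1. o -> e, u -> i / F C0 _: no change
2. g -> k, v -> f / _ #: fires at position(s) 6: laslof
3. e -> o, i -> u / B C0 _: no change
4. 0 -> e / C _ C: inserts after position(s) 3: laselof
surface: laselof

cell CASE=fe, ASPECT=lu:
underlying: las-zi-lu
1. o -> e, u -> i / F C0 _: fires at position(s) 7: laszili
2. g -> k, v -> f / _ #: no change
3. e -> o, i -> u / B C0 _: fires at position(s) 5: laszuli
4. 0 -> e / C _ C: inserts after position(s) 3: lasezuli
surface: lasezuli

cell CASE=ta, ASPECT=vo:
underlying: las-l-pk
1. o -> e, u -> i / F C0 _: no change
2. g -> k, v -> f / _ #: no change
3. e -> o, i -> u / B C0 _: no change
4. 0 -> e / C _ C: inserts after position(s) 3, 4, 5: laselepek
surface: laselepek

cell CASE=lu, ASPECT=vo:
underlying: las-l-vir
1. o -> e, u -> i / F C0 _: no change
2. g -> k, v -> f / _ #: no change
3. e -> o, i -> u / B C0 _: fires at position(s) 6: laslvur
4. 0 -> e / C _ C: inserts after position(s) 3, 4: laselevur
surface: laselevur


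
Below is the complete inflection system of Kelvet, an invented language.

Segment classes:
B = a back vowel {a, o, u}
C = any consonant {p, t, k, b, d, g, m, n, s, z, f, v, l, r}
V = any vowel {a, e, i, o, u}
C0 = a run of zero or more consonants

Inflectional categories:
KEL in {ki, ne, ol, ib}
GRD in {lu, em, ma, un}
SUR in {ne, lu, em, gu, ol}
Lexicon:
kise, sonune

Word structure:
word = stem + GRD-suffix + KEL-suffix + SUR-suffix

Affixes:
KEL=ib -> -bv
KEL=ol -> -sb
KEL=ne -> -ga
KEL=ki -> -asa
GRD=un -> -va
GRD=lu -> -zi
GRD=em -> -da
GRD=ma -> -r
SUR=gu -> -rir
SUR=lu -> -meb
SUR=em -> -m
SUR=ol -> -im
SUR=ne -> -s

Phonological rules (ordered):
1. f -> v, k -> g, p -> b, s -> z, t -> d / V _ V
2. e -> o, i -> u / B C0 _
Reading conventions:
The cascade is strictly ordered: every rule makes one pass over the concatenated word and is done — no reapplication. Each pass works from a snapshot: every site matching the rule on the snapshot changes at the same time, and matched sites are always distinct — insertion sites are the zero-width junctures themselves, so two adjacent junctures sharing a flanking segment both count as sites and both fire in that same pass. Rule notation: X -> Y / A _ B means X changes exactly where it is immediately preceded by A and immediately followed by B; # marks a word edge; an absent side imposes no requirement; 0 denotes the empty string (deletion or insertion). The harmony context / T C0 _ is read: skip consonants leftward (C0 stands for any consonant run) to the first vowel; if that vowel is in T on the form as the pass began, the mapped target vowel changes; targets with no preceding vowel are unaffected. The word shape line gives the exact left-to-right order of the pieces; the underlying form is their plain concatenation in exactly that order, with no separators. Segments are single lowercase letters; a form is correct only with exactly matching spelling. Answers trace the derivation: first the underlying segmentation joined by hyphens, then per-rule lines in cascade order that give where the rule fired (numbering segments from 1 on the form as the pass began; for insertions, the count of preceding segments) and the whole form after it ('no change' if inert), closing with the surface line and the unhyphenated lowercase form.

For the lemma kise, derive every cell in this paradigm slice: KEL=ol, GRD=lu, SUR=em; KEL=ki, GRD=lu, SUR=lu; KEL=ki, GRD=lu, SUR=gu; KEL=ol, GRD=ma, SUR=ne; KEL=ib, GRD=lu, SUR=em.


cell KEL=ol, GRD=lu, SUR=em:
underlying: kise-zi-sb-m
1. f -> v, k -> g, p -> b, s -> z, t -> d / V _ V: fires at position(s) 3: kizezisbm
2. e -> o, i -> u / B C0 _: no change
surface: kizezisbm

cell KEL=ki, GRD=lu, SUR=lu:
underlying: kise-zi-asa-meb
1. f -> v, k -> g, p -> b, s -> z, t -> d / V _ V: fires at position(s) 3, 8: kizeziazameb
2. e -> o, i -> u / B C0 _: fires at position(s) 11: kizeziazamob
surface: kizeziazamob

cell KEL=ki, GRD=lu, SUR=gu:
underlying: kise-zi-asa-rir
1. f -> v, k -> g, p -> b, s -> z, t -> d / V _ V: fires at position(s) 3, 8: kizeziazarir
2. e -> o, i -> u / B C0 _: fires at position(s) 11: kizeziazarur
surface: kizeziazarur

cell KEL=ol, GRD=ma, SUR=ne:
underlying: kise-r-sb-s
1. f -> v, k -> g, p -> b, s -> z, t -> d / V _ V: fires at position(s) 3: kizersbs
2. e -> o, i -> u / B C0 _: no change
surface: kizersbs

cell KEL=ib, GRD=lu, SUR=em:
underlying: kise-zi-bv-m
1. f -> v, k -> g, p -> b, s -> z, t -> d / V _ V: fires at position(s) 3: kizezibvm
2. e -> o, i -> u / B C0 _: no change
surface: kizezibvm
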